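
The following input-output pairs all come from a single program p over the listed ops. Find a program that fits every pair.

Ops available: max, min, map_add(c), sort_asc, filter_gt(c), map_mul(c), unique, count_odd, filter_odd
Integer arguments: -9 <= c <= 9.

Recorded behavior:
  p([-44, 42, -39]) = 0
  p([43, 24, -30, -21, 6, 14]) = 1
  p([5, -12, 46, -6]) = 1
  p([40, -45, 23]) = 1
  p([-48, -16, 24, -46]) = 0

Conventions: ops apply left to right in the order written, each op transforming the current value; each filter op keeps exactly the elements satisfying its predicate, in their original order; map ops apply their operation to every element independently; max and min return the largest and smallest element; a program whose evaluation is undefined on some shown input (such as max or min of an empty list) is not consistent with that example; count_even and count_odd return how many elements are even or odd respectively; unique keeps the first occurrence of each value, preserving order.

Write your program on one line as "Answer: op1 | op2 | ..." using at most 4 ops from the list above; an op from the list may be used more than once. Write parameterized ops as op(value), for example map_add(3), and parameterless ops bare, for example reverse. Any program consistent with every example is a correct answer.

filter_odd | filter_gt(-8) | count_odd

Check, running the answer program on each example:
  [-44, 42, -39] -> [-39] -> [] -> 0
  [43, 24, -30, -21, 6, 14] -> [43, -21] -> [43] -> 1
  [5, -12, 46, -6] -> [5] -> [5] -> 1
  [40, -45, 23] -> [-45, 23] -> [23] -> 1
  [-48, -16, 24, -46] -> [] -> [] -> 0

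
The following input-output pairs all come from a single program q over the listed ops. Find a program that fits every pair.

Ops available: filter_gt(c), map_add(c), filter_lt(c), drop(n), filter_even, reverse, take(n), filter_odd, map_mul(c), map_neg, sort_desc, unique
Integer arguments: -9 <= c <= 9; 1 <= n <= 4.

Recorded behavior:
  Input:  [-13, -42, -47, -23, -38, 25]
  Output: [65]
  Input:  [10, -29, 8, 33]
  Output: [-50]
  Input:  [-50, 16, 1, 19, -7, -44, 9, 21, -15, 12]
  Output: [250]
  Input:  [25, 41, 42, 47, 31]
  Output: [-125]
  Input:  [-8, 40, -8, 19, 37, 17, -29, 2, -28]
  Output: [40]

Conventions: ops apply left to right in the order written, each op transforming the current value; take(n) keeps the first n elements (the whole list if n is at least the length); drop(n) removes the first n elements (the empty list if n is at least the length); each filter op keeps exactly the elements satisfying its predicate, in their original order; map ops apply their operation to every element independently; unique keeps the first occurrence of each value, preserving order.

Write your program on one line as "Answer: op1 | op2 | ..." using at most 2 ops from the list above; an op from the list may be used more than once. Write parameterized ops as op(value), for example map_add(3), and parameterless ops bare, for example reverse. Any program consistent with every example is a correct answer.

map_mul(-5) | take(1)

Check, running the answer program on each example:
  [-13, -42, -47, -23, -38, 25] -> [65, 210, 235, 115, 190, -125] -> [65]
  [10, -29, 8, 33] -> [-50, 145, -40, -165] -> [-50]
  [-50, 16, 1, 19, -7, -44, 9, 21, -15, 12] -> [250, -80, -5, -95, 35, 220, -45, -105, 75, -60] -> [250]
  [25, 41, 42, 47, 31] -> [-125, -205, -210, -235, -155] -> [-125]
  [-8, 40, -8, 19, 37, 17, -29, 2, -28] -> [40, -200, 40, -95, -185, -85, 145, -10, 140] -> [40]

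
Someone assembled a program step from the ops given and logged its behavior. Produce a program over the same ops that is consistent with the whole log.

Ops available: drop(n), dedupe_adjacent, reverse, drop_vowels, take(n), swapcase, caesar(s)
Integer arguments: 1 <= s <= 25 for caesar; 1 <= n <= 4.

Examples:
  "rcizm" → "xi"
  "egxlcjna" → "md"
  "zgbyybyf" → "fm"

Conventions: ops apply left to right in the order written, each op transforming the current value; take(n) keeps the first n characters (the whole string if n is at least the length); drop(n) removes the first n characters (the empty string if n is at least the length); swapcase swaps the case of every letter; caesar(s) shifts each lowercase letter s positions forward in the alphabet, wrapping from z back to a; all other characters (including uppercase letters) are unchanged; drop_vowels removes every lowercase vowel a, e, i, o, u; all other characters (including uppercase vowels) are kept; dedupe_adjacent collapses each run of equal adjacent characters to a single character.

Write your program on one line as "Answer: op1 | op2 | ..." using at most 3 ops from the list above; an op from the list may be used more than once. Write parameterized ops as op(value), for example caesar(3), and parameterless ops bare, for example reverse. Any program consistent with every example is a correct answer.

drop_vowels | take(2) | caesar(6)

Check, running the answer program on each example:
  "rcizm" -> "rczm" -> "rc" -> "xi"
  "egxlcjna" -> "gxlcjn" -> "gx" -> "md"
  "zgbyybyf" -> "zgbyybyf" -> "zg" -> "fm"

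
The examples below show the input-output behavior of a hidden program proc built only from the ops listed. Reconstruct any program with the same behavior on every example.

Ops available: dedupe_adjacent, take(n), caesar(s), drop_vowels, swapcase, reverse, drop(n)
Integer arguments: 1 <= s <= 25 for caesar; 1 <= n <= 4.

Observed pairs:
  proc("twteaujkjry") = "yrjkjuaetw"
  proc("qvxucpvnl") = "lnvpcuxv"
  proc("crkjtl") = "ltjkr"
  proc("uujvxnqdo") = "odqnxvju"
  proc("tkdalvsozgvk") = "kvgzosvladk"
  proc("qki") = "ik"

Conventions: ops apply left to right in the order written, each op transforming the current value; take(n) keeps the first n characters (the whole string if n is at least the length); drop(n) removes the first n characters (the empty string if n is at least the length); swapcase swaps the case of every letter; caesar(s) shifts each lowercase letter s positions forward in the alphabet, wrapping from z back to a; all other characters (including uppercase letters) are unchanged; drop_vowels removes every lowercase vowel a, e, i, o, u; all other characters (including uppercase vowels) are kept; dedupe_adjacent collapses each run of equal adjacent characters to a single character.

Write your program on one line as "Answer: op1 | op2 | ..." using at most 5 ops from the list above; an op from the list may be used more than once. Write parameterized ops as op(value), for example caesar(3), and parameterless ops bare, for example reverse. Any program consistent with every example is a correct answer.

swapcase | drop(1) | swapcase | reverse

Check, running the answer program on each example:
  "twteaujkjry" -> "TWTEAUJKJRY" -> "WTEAUJKJRY" -> "wteaujkjry" -> "yrjkjuaetw"
  "qvxucpvnl" -> "QVXUCPVNL" -> "VXUCPVNL" -> "vxucpvnl" -> "lnvpcuxv"
  "crkjtl" -> "CRKJTL" -> "RKJTL" -> "rkjtl" -> "ltjkr"
  "uujvxnqdo" -> "UUJVXNQDO" -> "UJVXNQDO" -> "ujvxnqdo" -> "odqnxvju"
  "tkdalvsozgvk" -> "TKDALVSOZGVK" -> "KDALVSOZGVK" -> "kdalvsozgvk" -> "kvgzosvladk"
  "qki" -> "QKI" -> "KI" -> "ki" -> "ik"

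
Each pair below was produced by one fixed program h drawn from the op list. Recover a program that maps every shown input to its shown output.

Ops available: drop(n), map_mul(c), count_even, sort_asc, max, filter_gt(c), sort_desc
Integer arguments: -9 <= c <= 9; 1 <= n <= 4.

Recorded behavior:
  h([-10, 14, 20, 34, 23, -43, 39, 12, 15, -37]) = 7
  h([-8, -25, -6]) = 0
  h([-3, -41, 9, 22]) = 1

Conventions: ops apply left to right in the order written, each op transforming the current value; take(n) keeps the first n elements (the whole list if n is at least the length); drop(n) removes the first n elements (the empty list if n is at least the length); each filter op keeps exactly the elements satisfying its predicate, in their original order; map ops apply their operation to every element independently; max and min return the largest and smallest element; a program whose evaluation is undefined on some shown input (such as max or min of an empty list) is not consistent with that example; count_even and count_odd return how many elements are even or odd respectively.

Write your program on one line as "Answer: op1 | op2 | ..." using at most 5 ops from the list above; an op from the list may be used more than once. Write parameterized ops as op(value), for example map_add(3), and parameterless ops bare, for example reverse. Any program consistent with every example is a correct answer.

sort_desc | map_mul(2) | drop(3) | count_even

Check, running the answer program on each example:
  [-10, 14, 20, 34, 23, -43, 39, 12, 15, -37] -> [39, 34, 23, 20, 15, 14, 12, -10, -37, -43] -> [78, 68, 46, 40, 30, 28, 24, -20, -74, -86] -> [40, 30, 28, 24, -20, -74, -86] -> 7
  [-8, -25, -6] -> [-6, -8, -25] -> [-12, -16, -50] -> [] -> 0
  [-3, -41, 9, 22] -> [22, 9, -3, -41] -> [44, 18, -6, -82] -> [-82] -> 1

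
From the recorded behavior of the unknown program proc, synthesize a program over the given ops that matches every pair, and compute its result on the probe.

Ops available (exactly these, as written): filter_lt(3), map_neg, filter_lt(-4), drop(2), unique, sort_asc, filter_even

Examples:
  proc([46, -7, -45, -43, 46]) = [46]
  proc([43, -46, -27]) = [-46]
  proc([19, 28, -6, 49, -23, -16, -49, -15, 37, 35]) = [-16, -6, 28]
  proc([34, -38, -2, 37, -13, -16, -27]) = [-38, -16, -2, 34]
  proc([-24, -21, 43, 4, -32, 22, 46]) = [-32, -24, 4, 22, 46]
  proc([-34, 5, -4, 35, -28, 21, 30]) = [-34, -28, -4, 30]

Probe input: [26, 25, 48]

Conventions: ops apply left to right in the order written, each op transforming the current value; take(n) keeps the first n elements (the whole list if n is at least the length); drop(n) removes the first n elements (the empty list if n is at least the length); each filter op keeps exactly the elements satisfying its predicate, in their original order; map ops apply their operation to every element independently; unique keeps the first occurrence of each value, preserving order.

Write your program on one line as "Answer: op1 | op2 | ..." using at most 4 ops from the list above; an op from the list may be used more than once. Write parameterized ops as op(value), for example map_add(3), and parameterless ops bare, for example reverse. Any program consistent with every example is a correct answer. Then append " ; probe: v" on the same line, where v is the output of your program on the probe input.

unique | filter_even | sort_asc ; probe: [26, 48]

Check, running the answer program on each example:
  [46, -7, -45, -43, 46] -> [46, -7, -45, -43] -> [46] -> [46]
  [43, -46, -27] -> [43, -46, -27] -> [-46] -> [-46]
  [19, 28, -6, 49, -23, -16, -49, -15, 37, 35] -> [19, 28, -6, 49, -23, -16, -49, -15, 37, 35] -> [28, -6, -16] -> [-16, -6, 28]
  [34, -38, -2, 37, -13, -16, -27] -> [34, -38, -2, 37, -13, -16, -27] -> [34, -38, -2, -16] -> [-38, -16, -2, 34]
  [-24, -21, 43, 4, -32, 22, 46] -> [-24, -21, 43, 4, -32, 22, 46] -> [-24, 4, -32, 22, 46] -> [-32, -24, 4, 22, 46]
  [-34, 5, -4, 35, -28, 21, 30] -> [-34, 5, -4, 35, -28, 21, 30] -> [-34, -4, -28, 30] -> [-34, -28, -4, 30]
  probe: [26, 25, 48] -> [26, 25, 48] -> [26, 48] -> [26, 48]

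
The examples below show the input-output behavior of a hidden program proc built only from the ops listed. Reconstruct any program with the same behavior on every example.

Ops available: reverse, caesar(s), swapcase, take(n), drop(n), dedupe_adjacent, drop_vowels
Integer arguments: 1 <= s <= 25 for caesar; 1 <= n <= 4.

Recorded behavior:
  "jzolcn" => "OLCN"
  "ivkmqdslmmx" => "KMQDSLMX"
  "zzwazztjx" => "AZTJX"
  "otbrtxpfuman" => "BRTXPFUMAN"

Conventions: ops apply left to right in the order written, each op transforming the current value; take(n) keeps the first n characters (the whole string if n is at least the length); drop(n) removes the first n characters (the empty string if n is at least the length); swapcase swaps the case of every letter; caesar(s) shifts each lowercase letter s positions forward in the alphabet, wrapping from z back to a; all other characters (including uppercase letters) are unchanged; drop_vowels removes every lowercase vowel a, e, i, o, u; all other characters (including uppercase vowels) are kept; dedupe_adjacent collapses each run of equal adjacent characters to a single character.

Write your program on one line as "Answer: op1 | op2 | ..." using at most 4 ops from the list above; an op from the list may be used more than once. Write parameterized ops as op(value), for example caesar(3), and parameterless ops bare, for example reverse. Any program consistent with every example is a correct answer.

swapcase | dedupe_adjacent | drop(2)

Check, running the answer program on each example:
  "jzolcn" -> "JZOLCN" -> "JZOLCN" -> "OLCN"
  "ivkmqdslmmx" -> "IVKMQDSLMMX" -> "IVKMQDSLMX" -> "KMQDSLMX"
  "zzwazztjx" -> "ZZWAZZTJX" -> "ZWAZTJX" -> "AZTJX"
  "otbrtxpfuman" -> "OTBRTXPFUMAN" -> "OTBRTXPFUMAN" -> "BRTXPFUMAN"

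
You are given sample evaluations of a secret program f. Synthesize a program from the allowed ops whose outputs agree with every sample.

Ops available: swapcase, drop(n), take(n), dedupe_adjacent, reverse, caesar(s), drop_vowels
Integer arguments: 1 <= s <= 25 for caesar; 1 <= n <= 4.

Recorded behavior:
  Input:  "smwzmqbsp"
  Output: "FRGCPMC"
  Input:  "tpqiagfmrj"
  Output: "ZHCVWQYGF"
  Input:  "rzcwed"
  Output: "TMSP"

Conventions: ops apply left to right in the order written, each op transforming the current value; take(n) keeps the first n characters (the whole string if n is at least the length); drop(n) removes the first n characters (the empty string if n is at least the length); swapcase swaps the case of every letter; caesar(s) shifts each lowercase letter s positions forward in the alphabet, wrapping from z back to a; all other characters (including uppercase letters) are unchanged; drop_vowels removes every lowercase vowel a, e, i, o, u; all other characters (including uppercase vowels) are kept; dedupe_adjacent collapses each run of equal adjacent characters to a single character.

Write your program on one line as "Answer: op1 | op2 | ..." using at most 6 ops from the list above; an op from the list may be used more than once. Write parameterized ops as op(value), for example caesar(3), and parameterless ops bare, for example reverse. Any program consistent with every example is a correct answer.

drop(1) | reverse | caesar(16) | drop_vowels | swapcase

Check, running the answer program on each example:
  "smwzmqbsp" -> "mwzmqbsp" -> "psbqmzwm" -> "firgcpmc" -> "frgcpmc" -> "FRGCPMC"
  "tpqiagfmrj" -> "pqiagfmrj" -> "jrmfgaiqp" -> "zhcvwqygf" -> "zhcvwqygf" -> "ZHCVWQYGF"
  "rzcwed" -> "zcwed" -> "dewcz" -> "tumsp" -> "tmsp" -> "TMSP"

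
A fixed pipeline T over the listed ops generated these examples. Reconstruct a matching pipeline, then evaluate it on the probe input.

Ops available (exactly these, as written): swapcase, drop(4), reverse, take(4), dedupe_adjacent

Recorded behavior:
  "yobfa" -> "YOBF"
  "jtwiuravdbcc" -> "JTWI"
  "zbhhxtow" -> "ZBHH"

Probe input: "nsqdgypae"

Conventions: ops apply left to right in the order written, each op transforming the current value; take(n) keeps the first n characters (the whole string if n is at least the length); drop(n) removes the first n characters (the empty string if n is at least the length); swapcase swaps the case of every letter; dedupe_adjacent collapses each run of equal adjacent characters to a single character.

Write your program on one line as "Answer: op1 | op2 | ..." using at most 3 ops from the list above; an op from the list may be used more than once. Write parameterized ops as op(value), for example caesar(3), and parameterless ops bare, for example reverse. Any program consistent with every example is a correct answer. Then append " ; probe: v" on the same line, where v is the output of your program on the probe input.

take(4) | swapcase ; probe: "NSQD"

Check, running the answer program on each example:
  "yobfa" -> "yobf" -> "YOBF"
  "jtwiuravdbcc" -> "jtwi" -> "JTWI"
  "zbhhxtow" -> "zbhh" -> "ZBHH"
  probe: "nsqdgypae" -> "nsqd" -> "NSQD"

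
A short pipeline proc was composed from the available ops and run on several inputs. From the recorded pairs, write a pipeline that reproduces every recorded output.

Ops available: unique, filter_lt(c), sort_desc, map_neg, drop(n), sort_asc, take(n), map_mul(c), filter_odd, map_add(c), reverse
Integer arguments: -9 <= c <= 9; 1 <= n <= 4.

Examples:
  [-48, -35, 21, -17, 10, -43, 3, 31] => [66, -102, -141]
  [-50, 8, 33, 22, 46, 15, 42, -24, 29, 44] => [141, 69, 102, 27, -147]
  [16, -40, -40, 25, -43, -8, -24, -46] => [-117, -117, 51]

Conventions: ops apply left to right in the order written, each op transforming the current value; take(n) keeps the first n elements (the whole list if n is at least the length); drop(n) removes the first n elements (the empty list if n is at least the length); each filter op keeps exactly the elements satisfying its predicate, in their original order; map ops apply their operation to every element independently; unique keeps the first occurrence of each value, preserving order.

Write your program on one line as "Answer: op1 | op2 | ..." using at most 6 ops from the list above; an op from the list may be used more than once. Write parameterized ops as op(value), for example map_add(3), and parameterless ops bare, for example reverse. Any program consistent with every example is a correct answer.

map_mul(3) | reverse | map_add(3) | drop(1) | drop(4)

Check, running the answer program on each example:
  [-48, -35, 21, -17, 10, -43, 3, 31] -> [-144, -105, 63, -51, 30, -129, 9, 93] -> [93, 9, -129, 30, -51, 63, -105, -144] -> [96, 12, -126, 33, -48, 66, -102, -141] -> [12, -126, 33, -48, 66, -102, -141] -> [66, -102, -141]
  [-50, 8, 33, 22, 46, 15, 42, -24, 29, 44] -> [-150, 24, 99, 66, 138, 45, 126, -72, 87, 132] -> [132, 87, -72, 126, 45, 138, 66, 99, 24, -150] -> [135, 90, -69, 129, 48, 141, 69, 102, 27, -147] -> [90, -69, 129, 48, 141, 69, 102, 27, -147] -> [141, 69, 102, 27, -147]
  [16, -40, -40, 25, -43, -8, -24, -46] -> [48, -120, -120, 75, -129, -24, -72, -138] -> [-138, -72, -24, -129, 75, -120, -120, 48] -> [-135, -69, -21, -126, 78, -117, -117, 51] -> [-69, -21, -126, 78, -117, -117, 51] -> [-117, -117, 51]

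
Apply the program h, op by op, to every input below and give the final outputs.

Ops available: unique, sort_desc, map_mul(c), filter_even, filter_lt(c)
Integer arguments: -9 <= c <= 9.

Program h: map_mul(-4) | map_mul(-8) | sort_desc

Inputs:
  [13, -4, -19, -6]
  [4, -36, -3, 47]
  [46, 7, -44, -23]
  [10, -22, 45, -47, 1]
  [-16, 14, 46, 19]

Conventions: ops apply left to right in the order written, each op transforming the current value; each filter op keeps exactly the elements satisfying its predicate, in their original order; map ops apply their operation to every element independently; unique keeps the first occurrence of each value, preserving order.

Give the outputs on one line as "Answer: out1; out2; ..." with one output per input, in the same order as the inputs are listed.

[416, -128, -192, -608]; [1504, 128, -96, -1152]; [1472, 224, -736, -1408]; [1440, 320, 32, -704, -1504]; [1472, 608, 448, -512]

Execution, op by op:
  [13, -4, -19, -6] -> [-52, 16, 76, 24] -> [416, -128, -608, -192] -> [416, -128, -192, -608]
  [4, -36, -3, 47] -> [-16, 144, 12, -188] -> [128, -1152, -96, 1504] -> [1504, 128, -96, -1152]
  [46, 7, -44, -23] -> [-184, -28, 176, 92] -> [1472, 224, -1408, -736] -> [1472, 224, -736, -1408]
  [10, -22, 45, -47, 1] -> [-40, 88, -180, 188, -4] -> [320, -704, 1440, -1504, 32] -> [1440, 320, 32, -704, -1504]
  [-16, 14, 46, 19] -> [64, -56, -184, -76] -> [-512, 448, 1472, 608] -> [1472, 608, 448, -512]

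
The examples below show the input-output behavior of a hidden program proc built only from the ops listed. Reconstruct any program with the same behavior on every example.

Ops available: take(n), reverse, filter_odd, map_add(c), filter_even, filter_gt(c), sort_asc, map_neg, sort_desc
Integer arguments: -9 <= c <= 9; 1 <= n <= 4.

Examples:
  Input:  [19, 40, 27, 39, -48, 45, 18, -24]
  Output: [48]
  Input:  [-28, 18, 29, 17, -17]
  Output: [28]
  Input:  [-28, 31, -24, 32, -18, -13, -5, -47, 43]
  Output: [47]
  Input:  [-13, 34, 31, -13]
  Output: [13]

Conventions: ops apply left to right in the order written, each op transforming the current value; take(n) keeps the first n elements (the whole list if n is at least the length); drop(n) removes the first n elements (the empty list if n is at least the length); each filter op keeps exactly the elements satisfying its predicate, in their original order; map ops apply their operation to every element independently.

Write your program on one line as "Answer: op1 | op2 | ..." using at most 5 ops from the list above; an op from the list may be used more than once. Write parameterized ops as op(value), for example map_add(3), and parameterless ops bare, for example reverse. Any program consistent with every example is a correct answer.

sort_asc | map_neg | filter_gt(1) | take(1)

Check, running the answer program on each example:
  [19, 40, 27, 39, -48, 45, 18, -24] -> [-48, -24, 18, 19, 27, 39, 40, 45] -> [48, 24, -18, -19, -27, -39, -40, -45] -> [48, 24] -> [48]
  [-28, 18, 29, 17, -17] -> [-28, -17, 17, 18, 29] -> [28, 17, -17, -18, -29] -> [28, 17] -> [28]
  [-28, 31, -24, 32, -18, -13, -5, -47, 43] -> [-47, -28, -24, -18, -13, -5, 31, 32, 43] -> [47, 28, 24, 18, 13, 5, -31, -32, -43] -> [47, 28, 24, 18, 13, 5] -> [47]
  [-13, 34, 31, -13] -> [-13, -13, 31, 34] -> [13, 13, -31, -34] -> [13, 13] -> [13]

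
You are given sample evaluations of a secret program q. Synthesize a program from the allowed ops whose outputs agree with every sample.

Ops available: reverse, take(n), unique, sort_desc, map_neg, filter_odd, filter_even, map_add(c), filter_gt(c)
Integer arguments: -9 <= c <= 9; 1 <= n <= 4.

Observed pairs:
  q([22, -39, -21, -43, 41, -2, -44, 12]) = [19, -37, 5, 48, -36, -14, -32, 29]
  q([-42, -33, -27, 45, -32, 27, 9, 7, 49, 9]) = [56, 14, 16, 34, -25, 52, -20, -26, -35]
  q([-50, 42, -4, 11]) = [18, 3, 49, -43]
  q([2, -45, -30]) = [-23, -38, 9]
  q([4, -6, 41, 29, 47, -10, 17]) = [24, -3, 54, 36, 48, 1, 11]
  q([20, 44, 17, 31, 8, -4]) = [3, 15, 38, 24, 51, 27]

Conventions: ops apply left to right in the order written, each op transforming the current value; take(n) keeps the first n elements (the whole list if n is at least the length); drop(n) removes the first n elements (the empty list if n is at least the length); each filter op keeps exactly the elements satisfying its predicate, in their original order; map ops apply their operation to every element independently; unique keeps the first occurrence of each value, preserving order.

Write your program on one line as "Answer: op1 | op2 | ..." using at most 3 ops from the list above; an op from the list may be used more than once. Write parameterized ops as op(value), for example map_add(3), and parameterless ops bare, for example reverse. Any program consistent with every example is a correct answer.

map_add(7) | unique | reverse

Check, running the answer program on each example:
  [22, -39, -21, -43, 41, -2, -44, 12] -> [29, -32, -14, -36, 48, 5, -37, 19] -> [29, -32, -14, -36, 48, 5, -37, 19] -> [19, -37, 5, 48, -36, -14, -32, 29]
  [-42, -33, -27, 45, -32, 27, 9, 7, 49, 9] -> [-35, -26, -20, 52, -25, 34, 16, 14, 56, 16] -> [-35, -26, -20, 52, -25, 34, 16, 14, 56] -> [56, 14, 16, 34, -25, 52, -20, -26, -35]
  [-50, 42, -4, 11] -> [-43, 49, 3, 18] -> [-43, 49, 3, 18] -> [18, 3, 49, -43]
  [2, -45, -30] -> [9, -38, -23] -> [9, -38, -23] -> [-23, -38, 9]
  [4, -6, 41, 29, 47, -10, 17] -> [11, 1, 48, 36, 54, -3, 24] -> [11, 1, 48, 36, 54, -3, 24] -> [24, -3, 54, 36, 48, 1, 11]
  [20, 44, 17, 31, 8, -4] -> [27, 51, 24, 38, 15, 3] -> [27, 51, 24, 38, 15, 3] -> [3, 15, 38, 24, 51, 27]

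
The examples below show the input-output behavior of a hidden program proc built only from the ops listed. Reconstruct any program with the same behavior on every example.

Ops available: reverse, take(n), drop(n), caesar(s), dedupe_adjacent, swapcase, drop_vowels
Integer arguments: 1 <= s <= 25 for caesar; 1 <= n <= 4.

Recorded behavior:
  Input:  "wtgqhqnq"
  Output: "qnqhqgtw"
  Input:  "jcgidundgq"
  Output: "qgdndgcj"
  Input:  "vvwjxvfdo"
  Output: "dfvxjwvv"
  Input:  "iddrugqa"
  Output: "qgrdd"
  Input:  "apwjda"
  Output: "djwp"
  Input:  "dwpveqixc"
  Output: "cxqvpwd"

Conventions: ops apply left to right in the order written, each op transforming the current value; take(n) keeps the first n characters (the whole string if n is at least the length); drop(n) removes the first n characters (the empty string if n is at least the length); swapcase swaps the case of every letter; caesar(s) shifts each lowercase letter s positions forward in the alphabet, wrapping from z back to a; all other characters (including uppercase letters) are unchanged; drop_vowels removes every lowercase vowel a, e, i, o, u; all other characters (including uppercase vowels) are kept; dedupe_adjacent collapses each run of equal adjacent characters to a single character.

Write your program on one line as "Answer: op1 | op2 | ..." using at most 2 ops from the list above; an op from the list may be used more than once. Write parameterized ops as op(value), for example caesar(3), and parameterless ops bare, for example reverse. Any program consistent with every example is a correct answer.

reverse | drop_vowels

Check, running the answer program on each example:
  "wtgqhqnq" -> "qnqhqgtw" -> "qnqhqgtw"
  "jcgidundgq" -> "qgdnudigcj" -> "qgdndgcj"
  "vvwjxvfdo" -> "odfvxjwvv" -> "dfvxjwvv"
  "iddrugqa" -> "aqgurddi" -> "qgrdd"
  "apwjda" -> "adjwpa" -> "djwp"
  "dwpveqixc" -> "cxiqevpwd" -> "cxqvpwd"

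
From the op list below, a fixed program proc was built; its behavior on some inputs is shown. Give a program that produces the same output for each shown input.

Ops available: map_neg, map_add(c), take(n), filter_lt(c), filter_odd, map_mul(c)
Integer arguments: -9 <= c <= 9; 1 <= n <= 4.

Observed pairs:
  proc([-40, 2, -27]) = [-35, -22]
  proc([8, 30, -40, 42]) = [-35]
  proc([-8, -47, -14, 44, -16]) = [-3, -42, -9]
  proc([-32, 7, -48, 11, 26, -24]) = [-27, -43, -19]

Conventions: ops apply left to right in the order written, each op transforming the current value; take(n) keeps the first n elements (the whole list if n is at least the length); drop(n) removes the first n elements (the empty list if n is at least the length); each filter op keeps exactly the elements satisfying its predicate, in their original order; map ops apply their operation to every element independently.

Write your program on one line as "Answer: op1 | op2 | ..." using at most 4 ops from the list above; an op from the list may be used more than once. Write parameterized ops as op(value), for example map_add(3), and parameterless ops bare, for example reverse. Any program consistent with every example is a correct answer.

map_add(5) | filter_lt(2) | take(3)

Check, running the answer program on each example:
  [-40, 2, -27] -> [-35, 7, -22] -> [-35, -22] -> [-35, -22]
  [8, 30, -40, 42] -> [13, 35, -35, 47] -> [-35] -> [-35]
  [-8, -47, -14, 44, -16] -> [-3, -42, -9, 49, -11] -> [-3, -42, -9, -11] -> [-3, -42, -9]
  [-32, 7, -48, 11, 26, -24] -> [-27, 12, -43, 16, 31, -19] -> [-27, -43, -19] -> [-27, -43, -19]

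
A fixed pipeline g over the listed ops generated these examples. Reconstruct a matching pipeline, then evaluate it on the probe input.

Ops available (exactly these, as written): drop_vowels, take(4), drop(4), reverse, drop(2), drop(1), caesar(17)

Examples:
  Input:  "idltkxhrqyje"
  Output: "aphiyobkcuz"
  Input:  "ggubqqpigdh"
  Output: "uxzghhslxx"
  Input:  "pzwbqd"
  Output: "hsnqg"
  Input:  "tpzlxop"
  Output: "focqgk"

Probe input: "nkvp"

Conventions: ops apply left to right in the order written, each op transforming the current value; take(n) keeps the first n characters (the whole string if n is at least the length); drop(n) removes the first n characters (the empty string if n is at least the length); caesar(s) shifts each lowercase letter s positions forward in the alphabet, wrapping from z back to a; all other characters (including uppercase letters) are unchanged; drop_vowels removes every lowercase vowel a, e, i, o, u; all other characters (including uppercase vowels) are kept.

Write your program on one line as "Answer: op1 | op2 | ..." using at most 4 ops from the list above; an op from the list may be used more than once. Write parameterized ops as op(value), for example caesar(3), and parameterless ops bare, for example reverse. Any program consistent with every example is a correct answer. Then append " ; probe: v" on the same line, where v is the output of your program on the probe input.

reverse | drop(1) | caesar(17) ; probe: "mbe"

Check, running the answer program on each example:
  "idltkxhrqyje" -> "ejyqrhxktldi" -> "jyqrhxktldi" -> "aphiyobkcuz"
  "ggubqqpigdh" -> "hdgipqqbugg" -> "dgipqqbugg" -> "uxzghhslxx"
  "pzwbqd" -> "dqbwzp" -> "qbwzp" -> "hsnqg"
  "tpzlxop" -> "poxlzpt" -> "oxlzpt" -> "focqgk"
  probe: "nkvp" -> "pvkn" -> "vkn" -> "mbe"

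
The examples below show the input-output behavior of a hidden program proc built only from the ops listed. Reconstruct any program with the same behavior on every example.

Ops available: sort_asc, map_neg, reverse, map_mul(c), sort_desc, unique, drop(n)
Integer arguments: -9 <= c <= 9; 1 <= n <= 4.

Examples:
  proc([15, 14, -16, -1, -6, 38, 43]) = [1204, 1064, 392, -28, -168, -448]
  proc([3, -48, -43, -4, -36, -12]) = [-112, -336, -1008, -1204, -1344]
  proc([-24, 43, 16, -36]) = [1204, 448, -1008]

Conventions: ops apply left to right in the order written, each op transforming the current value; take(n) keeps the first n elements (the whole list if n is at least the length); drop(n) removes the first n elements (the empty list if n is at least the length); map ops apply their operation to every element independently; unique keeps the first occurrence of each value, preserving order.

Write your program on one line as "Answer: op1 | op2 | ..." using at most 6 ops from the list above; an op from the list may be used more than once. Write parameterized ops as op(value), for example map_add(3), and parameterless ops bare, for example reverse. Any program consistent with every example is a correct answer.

drop(1) | map_mul(4) | map_mul(7) | sort_asc | reverse

Check, running the answer program on each example:
  [15, 14, -16, -1, -6, 38, 43] -> [14, -16, -1, -6, 38, 43] -> [56, -64, -4, -24, 152, 172] -> [392, -448, -28, -168, 1064, 1204] -> [-448, -168, -28, 392, 1064, 1204] -> [1204, 1064, 392, -28, -168, -448]
  [3, -48, -43, -4, -36, -12] -> [-48, -43, -4, -36, -12] -> [-192, -172, -16, -144, -48] -> [-1344, -1204, -112, -1008, -336] -> [-1344, -1204, -1008, -336, -112] -> [-112, -336, -1008, -1204, -1344]
  [-24, 43, 16, -36] -> [43, 16, -36] -> [172, 64, -144] -> [1204, 448, -1008] -> [-1008, 448, 1204] -> [1204, 448, -1008]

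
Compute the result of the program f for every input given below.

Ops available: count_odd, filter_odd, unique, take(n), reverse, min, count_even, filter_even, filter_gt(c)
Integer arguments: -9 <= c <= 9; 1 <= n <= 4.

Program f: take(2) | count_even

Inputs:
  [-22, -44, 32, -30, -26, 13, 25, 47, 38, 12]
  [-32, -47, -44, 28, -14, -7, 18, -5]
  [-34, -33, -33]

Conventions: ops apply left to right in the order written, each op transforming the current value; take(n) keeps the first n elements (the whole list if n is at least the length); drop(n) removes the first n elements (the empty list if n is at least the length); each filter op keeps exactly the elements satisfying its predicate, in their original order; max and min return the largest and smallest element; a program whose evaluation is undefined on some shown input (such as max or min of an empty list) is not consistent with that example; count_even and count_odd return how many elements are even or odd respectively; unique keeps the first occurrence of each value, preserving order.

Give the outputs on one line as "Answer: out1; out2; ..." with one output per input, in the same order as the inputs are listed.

2; 1; 1

Execution, op by op:
  [-22, -44, 32, -30, -26, 13, 25, 47, 38, 12] -> [-22, -44] -> 2
  [-32, -47, -44, 28, -14, -7, 18, -5] -> [-32, -47] -> 1
  [-34, -33, -33] -> [-34, -33] -> 1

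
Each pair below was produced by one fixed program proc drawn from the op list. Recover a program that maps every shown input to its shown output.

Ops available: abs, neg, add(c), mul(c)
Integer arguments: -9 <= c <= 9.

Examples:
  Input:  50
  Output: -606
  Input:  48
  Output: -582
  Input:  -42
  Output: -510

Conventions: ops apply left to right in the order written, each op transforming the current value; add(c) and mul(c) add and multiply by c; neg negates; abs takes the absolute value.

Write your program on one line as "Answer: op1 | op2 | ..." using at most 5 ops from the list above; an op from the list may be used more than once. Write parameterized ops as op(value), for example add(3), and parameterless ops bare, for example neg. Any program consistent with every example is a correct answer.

abs | mul(-4) | add(-2) | mul(-3) | mul(-1)

Check, running the answer program on each example:
  50 -> 50 -> -200 -> -202 -> 606 -> -606
  48 -> 48 -> -192 -> -194 -> 582 -> -582
  -42 -> 42 -> -168 -> -170 -> 510 -> -510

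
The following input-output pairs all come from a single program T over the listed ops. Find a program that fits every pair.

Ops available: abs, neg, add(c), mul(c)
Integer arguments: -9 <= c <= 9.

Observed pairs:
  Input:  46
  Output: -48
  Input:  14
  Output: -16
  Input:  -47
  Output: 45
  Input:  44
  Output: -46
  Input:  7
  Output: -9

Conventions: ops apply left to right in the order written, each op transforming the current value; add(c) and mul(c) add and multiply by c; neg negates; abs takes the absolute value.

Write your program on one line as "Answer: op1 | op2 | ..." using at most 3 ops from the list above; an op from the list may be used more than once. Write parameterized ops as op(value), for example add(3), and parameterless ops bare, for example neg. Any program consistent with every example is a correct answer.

neg | add(-2)

Check, running the answer program on each example:
  46 -> -46 -> -48
  14 -> -14 -> -16
  -47 -> 47 -> 45
  44 -> -44 -> -46
  7 -> -7 -> -9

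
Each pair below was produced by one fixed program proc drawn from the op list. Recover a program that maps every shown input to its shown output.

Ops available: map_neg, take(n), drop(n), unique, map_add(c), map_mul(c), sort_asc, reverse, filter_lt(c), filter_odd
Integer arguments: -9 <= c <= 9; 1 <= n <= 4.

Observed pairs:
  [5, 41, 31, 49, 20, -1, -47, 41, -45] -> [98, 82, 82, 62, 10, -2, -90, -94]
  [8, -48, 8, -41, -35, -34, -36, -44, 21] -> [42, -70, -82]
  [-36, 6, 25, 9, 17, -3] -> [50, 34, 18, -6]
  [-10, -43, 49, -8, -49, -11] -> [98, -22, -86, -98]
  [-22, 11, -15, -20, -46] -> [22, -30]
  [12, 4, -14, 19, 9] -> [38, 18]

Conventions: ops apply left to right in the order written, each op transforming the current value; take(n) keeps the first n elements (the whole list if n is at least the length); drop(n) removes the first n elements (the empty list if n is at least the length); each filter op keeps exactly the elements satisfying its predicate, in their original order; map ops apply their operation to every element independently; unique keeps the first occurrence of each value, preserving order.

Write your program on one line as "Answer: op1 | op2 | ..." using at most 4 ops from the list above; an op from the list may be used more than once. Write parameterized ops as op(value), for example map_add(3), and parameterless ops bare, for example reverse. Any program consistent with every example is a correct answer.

filter_odd | map_neg | sort_asc | map_mul(-2)

Check, running the answer program on each example:
  [5, 41, 31, 49, 20, -1, -47, 41, -45] -> [5, 41, 31, 49, -1, -47, 41, -45] -> [-5, -41, -31, -49, 1, 47, -41, 45] -> [-49, -41, -41, -31, -5, 1, 45, 47] -> [98, 82, 82, 62, 10, -2, -90, -94]
  [8, -48, 8, -41, -35, -34, -36, -44, 21] -> [-41, -35, 21] -> [41, 35, -21] -> [-21, 35, 41] -> [42, -70, -82]
  [-36, 6, 25, 9, 17, -3] -> [25, 9, 17, -3] -> [-25, -9, -17, 3] -> [-25, -17, -9, 3] -> [50, 34, 18, -6]
  [-10, -43, 49, -8, -49, -11] -> [-43, 49, -49, -11] -> [43, -49, 49, 11] -> [-49, 11, 43, 49] -> [98, -22, -86, -98]
  [-22, 11, -15, -20, -46] -> [11, -15] -> [-11, 15] -> [-11, 15] -> [22, -30]
  [12, 4, -14, 19, 9] -> [19, 9] -> [-19, -9] -> [-19, -9] -> [38, 18]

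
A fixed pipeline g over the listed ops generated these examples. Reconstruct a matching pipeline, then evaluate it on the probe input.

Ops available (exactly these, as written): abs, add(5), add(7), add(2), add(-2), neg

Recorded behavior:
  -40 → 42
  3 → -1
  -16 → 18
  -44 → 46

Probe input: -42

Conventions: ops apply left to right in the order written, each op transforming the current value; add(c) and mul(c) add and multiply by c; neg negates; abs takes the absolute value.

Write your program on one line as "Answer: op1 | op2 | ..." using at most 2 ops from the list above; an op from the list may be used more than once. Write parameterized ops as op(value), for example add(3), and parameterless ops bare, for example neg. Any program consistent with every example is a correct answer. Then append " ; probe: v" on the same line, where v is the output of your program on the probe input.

add(-2) | neg ; probe: 44

Check, running the answer program on each example:
  -40 -> -42 -> 42
  3 -> 1 -> -1
  -16 -> -18 -> 18
  -44 -> -46 -> 46
  probe: -42 -> -44 -> 44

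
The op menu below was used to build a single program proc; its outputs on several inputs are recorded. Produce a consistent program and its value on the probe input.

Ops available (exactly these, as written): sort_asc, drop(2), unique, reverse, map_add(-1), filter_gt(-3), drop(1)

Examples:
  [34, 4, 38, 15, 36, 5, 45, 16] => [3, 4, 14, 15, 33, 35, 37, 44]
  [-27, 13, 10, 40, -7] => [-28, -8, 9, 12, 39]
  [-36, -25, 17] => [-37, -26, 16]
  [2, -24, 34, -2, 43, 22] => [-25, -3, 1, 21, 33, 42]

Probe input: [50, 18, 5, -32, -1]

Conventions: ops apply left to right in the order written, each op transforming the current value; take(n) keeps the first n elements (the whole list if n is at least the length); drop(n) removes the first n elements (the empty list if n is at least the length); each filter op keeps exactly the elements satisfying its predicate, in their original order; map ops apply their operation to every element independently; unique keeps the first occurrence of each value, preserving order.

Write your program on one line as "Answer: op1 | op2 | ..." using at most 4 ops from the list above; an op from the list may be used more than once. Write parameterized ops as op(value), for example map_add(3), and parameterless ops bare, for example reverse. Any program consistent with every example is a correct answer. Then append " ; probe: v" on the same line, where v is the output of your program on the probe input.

reverse | sort_asc | map_add(-1) ; probe: [-33, -2, 4, 17, 49]

Check, running the answer program on each example:
  [34, 4, 38, 15, 36, 5, 45, 16] -> [16, 45, 5, 36, 15, 38, 4, 34] -> [4, 5, 15, 16, 34, 36, 38, 45] -> [3, 4, 14, 15, 33, 35, 37, 44]
  [-27, 13, 10, 40, -7] -> [-7, 40, 10, 13, -27] -> [-27, -7, 10, 13, 40] -> [-28, -8, 9, 12, 39]
  [-36, -25, 17] -> [17, -25, -36] -> [-36, -25, 17] -> [-37, -26, 16]
  [2, -24, 34, -2, 43, 22] -> [22, 43, -2, 34, -24, 2] -> [-24, -2, 2, 22, 34, 43] -> [-25, -3, 1, 21, 33, 42]
  probe: [50, 18, 5, -32, -1] -> [-1, -32, 5, 18, 50] -> [-32, -1, 5, 18, 50] -> [-33, -2, 4, 17, 49]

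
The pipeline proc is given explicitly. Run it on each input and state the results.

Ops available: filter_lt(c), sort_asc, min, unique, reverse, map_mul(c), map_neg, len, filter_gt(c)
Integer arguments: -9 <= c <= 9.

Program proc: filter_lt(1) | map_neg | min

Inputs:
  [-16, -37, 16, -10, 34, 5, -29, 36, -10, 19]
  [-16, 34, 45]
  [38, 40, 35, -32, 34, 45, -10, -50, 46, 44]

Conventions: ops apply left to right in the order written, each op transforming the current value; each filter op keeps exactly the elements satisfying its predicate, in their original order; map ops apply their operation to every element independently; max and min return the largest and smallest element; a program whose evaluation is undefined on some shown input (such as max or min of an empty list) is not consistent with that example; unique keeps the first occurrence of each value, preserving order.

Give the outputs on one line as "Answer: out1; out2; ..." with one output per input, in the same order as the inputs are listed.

10; 16; 10

Execution, op by op:
  [-16, -37, 16, -10, 34, 5, -29, 36, -10, 19] -> [-16, -37, -10, -29, -10] -> [16, 37, 10, 29, 10] -> 10
  [-16, 34, 45] -> [-16] -> [16] -> 16
  [38, 40, 35, -32, 34, 45, -10, -50, 46, 44] -> [-32, -10, -50] -> [32, 10, 50] -> 10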